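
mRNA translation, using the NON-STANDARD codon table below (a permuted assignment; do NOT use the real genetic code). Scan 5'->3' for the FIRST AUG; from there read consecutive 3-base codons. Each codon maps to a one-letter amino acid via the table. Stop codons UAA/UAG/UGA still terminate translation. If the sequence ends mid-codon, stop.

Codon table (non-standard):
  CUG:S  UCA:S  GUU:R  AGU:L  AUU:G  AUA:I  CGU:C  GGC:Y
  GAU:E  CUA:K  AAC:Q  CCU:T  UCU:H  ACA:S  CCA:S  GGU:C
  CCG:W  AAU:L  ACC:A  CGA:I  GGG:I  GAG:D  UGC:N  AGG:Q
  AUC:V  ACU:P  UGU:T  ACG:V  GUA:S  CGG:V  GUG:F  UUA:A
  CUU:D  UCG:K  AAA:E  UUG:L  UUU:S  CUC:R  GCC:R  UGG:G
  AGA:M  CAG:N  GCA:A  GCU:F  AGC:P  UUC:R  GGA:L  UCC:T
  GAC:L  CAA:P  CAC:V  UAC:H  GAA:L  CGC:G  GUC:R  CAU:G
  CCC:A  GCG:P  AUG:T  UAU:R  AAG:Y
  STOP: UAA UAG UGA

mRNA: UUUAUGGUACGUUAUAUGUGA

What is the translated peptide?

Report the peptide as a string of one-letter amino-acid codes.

Answer: TSCRT

Derivation:
start AUG at pos 3
pos 3: AUG -> T; peptide=T
pos 6: GUA -> S; peptide=TS
pos 9: CGU -> C; peptide=TSC
pos 12: UAU -> R; peptide=TSCR
pos 15: AUG -> T; peptide=TSCRT
pos 18: UGA -> STOP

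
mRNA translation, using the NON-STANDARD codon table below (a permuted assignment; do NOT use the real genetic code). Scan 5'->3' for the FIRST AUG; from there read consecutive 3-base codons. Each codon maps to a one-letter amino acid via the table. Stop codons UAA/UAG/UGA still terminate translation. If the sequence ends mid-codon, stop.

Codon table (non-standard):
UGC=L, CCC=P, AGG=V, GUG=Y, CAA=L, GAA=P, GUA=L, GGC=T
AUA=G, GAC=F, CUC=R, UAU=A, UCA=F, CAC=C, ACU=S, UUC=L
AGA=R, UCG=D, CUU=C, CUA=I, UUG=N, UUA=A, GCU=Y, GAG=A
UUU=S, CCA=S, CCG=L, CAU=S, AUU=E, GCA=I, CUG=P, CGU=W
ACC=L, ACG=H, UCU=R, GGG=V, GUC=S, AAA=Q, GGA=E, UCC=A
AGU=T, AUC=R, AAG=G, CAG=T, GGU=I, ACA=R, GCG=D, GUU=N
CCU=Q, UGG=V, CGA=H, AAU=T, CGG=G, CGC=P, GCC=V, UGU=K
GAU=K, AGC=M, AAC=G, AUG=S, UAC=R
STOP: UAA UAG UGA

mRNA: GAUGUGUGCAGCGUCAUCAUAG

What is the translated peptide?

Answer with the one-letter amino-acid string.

Answer: SKIDFF

Derivation:
start AUG at pos 1
pos 1: AUG -> S; peptide=S
pos 4: UGU -> K; peptide=SK
pos 7: GCA -> I; peptide=SKI
pos 10: GCG -> D; peptide=SKID
pos 13: UCA -> F; peptide=SKIDF
pos 16: UCA -> F; peptide=SKIDFF
pos 19: UAG -> STOP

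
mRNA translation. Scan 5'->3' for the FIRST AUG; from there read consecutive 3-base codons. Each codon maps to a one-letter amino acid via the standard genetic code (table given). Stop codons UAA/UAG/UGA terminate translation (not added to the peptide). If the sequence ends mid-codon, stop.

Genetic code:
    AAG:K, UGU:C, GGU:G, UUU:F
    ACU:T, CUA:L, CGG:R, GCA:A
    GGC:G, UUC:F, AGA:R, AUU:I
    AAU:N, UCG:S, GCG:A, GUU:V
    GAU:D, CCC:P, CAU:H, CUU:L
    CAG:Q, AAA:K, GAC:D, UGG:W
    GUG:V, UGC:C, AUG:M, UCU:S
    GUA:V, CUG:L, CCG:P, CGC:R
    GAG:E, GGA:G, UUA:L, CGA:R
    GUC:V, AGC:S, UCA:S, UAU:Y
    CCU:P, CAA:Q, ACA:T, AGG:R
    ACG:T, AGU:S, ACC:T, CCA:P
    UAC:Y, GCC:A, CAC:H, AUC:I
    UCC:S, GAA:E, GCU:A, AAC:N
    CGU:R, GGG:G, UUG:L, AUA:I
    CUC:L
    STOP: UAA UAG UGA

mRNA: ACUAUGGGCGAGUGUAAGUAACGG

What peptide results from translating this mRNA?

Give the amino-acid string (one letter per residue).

Answer: MGECK

Derivation:
start AUG at pos 3
pos 3: AUG -> M; peptide=M
pos 6: GGC -> G; peptide=MG
pos 9: GAG -> E; peptide=MGE
pos 12: UGU -> C; peptide=MGEC
pos 15: AAG -> K; peptide=MGECK
pos 18: UAA -> STOP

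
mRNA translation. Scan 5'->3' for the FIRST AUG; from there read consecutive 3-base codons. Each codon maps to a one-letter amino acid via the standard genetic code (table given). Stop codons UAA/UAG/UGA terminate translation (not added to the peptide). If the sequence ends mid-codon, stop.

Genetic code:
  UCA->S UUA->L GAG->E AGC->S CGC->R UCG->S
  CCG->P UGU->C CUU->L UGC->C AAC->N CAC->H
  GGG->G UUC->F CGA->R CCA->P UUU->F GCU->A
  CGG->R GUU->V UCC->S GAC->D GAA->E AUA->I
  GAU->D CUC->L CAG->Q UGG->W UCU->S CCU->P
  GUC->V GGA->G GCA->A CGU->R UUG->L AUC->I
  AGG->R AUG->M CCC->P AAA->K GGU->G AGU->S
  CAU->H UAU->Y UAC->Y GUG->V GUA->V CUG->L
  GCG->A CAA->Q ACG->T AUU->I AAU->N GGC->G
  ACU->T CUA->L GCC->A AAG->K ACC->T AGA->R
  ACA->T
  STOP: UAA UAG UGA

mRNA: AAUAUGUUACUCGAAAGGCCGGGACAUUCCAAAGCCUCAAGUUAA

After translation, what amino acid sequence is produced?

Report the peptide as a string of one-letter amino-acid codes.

start AUG at pos 3
pos 3: AUG -> M; peptide=M
pos 6: UUA -> L; peptide=ML
pos 9: CUC -> L; peptide=MLL
pos 12: GAA -> E; peptide=MLLE
pos 15: AGG -> R; peptide=MLLER
pos 18: CCG -> P; peptide=MLLERP
pos 21: GGA -> G; peptide=MLLERPG
pos 24: CAU -> H; peptide=MLLERPGH
pos 27: UCC -> S; peptide=MLLERPGHS
pos 30: AAA -> K; peptide=MLLERPGHSK
pos 33: GCC -> A; peptide=MLLERPGHSKA
pos 36: UCA -> S; peptide=MLLERPGHSKAS
pos 39: AGU -> S; peptide=MLLERPGHSKASS
pos 42: UAA -> STOP

Answer: MLLERPGHSKASS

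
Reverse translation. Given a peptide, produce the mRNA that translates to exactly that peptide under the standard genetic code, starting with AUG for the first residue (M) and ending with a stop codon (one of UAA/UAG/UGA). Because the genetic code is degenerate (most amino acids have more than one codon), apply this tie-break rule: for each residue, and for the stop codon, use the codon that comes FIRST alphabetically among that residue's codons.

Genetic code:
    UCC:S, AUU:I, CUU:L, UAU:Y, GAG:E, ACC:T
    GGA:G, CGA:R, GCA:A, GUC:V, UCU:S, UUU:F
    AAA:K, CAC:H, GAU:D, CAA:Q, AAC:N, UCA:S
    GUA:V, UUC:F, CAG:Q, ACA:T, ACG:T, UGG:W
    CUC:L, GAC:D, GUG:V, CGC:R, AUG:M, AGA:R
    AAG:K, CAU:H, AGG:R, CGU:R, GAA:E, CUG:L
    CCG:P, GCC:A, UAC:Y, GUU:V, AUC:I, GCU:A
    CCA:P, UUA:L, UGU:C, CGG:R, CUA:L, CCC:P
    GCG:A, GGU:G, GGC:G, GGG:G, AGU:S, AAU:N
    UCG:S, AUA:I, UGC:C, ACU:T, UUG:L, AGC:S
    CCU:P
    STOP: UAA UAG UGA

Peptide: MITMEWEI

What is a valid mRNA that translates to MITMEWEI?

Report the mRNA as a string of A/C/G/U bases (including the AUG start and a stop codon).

residue 1: M -> AUG (start codon)
residue 2: I codons sorted = AUA,AUC,AUU -> pick first = AUA
residue 3: T codons sorted = ACA,ACC,ACG,ACU -> pick first = ACA
residue 4: M -> AUG (only codon)
residue 5: E codons sorted = GAA,GAG -> pick first = GAA
residue 6: W -> UGG (only codon)
residue 7: E codons sorted = GAA,GAG -> pick first = GAA
residue 8: I codons sorted = AUA,AUC,AUU -> pick first = AUA
terminator: stop codons sorted = UAA,UAG,UGA -> pick first = UAA

Answer: mRNA: AUGAUAACAAUGGAAUGGGAAAUAUAA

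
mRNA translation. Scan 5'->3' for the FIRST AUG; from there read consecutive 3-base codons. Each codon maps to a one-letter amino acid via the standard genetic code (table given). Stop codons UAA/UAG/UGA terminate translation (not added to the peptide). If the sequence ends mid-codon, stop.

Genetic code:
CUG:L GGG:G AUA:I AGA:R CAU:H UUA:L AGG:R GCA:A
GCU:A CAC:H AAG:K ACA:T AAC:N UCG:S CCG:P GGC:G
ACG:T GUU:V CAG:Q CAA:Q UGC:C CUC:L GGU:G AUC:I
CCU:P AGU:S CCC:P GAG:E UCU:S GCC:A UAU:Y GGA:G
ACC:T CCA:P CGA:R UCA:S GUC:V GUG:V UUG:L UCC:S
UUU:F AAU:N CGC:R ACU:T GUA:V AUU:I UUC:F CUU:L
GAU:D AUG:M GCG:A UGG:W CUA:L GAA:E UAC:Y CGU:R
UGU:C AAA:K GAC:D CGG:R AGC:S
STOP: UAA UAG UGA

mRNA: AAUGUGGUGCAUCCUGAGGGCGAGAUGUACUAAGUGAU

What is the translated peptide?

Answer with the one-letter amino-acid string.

start AUG at pos 1
pos 1: AUG -> M; peptide=M
pos 4: UGG -> W; peptide=MW
pos 7: UGC -> C; peptide=MWC
pos 10: AUC -> I; peptide=MWCI
pos 13: CUG -> L; peptide=MWCIL
pos 16: AGG -> R; peptide=MWCILR
pos 19: GCG -> A; peptide=MWCILRA
pos 22: AGA -> R; peptide=MWCILRAR
pos 25: UGU -> C; peptide=MWCILRARC
pos 28: ACU -> T; peptide=MWCILRARCT
pos 31: AAG -> K; peptide=MWCILRARCTK
pos 34: UGA -> STOP

Answer: MWCILRARCTK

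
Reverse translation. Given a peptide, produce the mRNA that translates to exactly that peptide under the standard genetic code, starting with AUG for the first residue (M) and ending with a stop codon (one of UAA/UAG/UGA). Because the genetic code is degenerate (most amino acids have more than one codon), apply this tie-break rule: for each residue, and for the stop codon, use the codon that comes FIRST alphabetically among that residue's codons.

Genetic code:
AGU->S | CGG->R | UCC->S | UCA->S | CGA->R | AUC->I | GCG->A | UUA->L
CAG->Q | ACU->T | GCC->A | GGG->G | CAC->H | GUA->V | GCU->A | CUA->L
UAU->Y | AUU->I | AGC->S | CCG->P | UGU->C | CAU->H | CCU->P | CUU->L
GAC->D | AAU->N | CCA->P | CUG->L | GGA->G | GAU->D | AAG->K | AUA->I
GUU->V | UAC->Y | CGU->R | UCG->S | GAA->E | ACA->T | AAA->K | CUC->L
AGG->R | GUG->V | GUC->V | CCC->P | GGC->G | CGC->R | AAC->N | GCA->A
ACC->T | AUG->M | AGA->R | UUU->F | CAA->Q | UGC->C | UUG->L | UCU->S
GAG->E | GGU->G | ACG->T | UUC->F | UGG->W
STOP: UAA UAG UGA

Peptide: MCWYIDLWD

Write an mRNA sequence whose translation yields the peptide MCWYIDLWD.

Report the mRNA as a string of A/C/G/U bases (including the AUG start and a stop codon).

residue 1: M -> AUG (start codon)
residue 2: C codons sorted = UGC,UGU -> pick first = UGC
residue 3: W -> UGG (only codon)
residue 4: Y codons sorted = UAC,UAU -> pick first = UAC
residue 5: I codons sorted = AUA,AUC,AUU -> pick first = AUA
residue 6: D codons sorted = GAC,GAU -> pick first = GAC
residue 7: L codons sorted = CUA,CUC,CUG,CUU,UUA,UUG -> pick first = CUA
residue 8: W -> UGG (only codon)
residue 9: D codons sorted = GAC,GAU -> pick first = GAC
terminator: stop codons sorted = UAA,UAG,UGA -> pick first = UAA

Answer: mRNA: AUGUGCUGGUACAUAGACCUAUGGGACUAA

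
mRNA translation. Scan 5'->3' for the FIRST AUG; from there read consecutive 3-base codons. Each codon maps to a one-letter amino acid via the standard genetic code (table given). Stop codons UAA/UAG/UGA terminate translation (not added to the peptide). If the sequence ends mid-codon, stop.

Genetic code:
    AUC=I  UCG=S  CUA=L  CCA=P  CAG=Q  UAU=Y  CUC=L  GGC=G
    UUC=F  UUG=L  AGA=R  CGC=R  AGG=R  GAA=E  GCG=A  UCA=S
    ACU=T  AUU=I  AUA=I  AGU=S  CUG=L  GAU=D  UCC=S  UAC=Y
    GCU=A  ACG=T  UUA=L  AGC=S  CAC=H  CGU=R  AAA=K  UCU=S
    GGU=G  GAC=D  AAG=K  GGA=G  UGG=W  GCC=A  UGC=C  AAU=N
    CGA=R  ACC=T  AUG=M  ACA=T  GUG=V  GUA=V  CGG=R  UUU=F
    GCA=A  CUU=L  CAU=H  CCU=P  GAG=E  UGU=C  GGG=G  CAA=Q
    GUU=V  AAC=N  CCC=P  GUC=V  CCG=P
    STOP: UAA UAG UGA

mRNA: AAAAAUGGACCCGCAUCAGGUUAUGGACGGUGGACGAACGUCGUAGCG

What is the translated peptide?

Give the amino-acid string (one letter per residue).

Answer: MDPHQVMDGGRTS

Derivation:
start AUG at pos 4
pos 4: AUG -> M; peptide=M
pos 7: GAC -> D; peptide=MD
pos 10: CCG -> P; peptide=MDP
pos 13: CAU -> H; peptide=MDPH
pos 16: CAG -> Q; peptide=MDPHQ
pos 19: GUU -> V; peptide=MDPHQV
pos 22: AUG -> M; peptide=MDPHQVM
pos 25: GAC -> D; peptide=MDPHQVMD
pos 28: GGU -> G; peptide=MDPHQVMDG
pos 31: GGA -> G; peptide=MDPHQVMDGG
pos 34: CGA -> R; peptide=MDPHQVMDGGR
pos 37: ACG -> T; peptide=MDPHQVMDGGRT
pos 40: UCG -> S; peptide=MDPHQVMDGGRTS
pos 43: UAG -> STOP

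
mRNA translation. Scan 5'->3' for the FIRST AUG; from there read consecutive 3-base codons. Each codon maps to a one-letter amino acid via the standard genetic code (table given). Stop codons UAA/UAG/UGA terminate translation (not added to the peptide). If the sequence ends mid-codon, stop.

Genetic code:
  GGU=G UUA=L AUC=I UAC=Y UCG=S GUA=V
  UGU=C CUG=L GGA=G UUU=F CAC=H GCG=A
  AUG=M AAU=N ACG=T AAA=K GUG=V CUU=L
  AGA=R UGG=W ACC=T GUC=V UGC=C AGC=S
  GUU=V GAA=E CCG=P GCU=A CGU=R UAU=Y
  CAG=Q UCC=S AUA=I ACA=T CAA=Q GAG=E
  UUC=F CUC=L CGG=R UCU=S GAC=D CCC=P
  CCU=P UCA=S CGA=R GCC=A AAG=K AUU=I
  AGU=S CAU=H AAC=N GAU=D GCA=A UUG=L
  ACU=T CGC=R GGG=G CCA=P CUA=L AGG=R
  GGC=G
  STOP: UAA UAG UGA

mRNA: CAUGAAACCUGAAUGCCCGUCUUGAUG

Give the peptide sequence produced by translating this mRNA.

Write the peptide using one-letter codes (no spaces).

Answer: MKPECPS

Derivation:
start AUG at pos 1
pos 1: AUG -> M; peptide=M
pos 4: AAA -> K; peptide=MK
pos 7: CCU -> P; peptide=MKP
pos 10: GAA -> E; peptide=MKPE
pos 13: UGC -> C; peptide=MKPEC
pos 16: CCG -> P; peptide=MKPECP
pos 19: UCU -> S; peptide=MKPECPS
pos 22: UGA -> STOP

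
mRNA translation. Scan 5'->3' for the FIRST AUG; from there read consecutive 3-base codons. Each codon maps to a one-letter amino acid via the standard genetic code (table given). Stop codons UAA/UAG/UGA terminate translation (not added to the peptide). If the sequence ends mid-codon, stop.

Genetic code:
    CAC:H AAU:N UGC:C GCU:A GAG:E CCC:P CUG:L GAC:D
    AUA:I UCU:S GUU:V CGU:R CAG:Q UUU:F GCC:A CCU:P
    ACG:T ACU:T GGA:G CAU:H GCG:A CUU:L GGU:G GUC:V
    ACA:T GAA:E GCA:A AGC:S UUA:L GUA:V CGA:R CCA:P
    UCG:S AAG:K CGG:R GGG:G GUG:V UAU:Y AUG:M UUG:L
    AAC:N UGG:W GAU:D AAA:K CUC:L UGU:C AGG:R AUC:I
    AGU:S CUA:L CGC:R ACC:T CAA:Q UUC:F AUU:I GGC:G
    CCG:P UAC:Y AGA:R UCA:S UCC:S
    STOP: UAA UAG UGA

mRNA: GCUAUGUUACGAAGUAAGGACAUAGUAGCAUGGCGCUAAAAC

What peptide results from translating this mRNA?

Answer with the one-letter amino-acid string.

start AUG at pos 3
pos 3: AUG -> M; peptide=M
pos 6: UUA -> L; peptide=ML
pos 9: CGA -> R; peptide=MLR
pos 12: AGU -> S; peptide=MLRS
pos 15: AAG -> K; peptide=MLRSK
pos 18: GAC -> D; peptide=MLRSKD
pos 21: AUA -> I; peptide=MLRSKDI
pos 24: GUA -> V; peptide=MLRSKDIV
pos 27: GCA -> A; peptide=MLRSKDIVA
pos 30: UGG -> W; peptide=MLRSKDIVAW
pos 33: CGC -> R; peptide=MLRSKDIVAWR
pos 36: UAA -> STOP

Answer: MLRSKDIVAWR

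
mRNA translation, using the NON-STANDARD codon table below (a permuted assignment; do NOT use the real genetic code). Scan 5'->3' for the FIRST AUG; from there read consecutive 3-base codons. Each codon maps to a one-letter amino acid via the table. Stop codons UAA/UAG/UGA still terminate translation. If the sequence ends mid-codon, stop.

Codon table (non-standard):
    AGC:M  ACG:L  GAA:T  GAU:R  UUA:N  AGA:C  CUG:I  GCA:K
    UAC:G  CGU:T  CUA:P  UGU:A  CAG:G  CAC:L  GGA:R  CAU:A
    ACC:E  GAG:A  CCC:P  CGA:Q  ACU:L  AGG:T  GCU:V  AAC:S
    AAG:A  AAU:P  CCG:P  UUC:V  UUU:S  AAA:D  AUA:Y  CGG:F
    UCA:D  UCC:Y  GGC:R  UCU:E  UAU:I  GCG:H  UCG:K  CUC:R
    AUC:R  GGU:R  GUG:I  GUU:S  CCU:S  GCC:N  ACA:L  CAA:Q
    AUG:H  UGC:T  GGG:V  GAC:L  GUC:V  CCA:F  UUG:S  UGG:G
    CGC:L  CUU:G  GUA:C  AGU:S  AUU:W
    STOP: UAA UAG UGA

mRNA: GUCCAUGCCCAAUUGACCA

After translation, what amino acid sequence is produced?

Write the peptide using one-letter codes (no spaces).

start AUG at pos 4
pos 4: AUG -> H; peptide=H
pos 7: CCC -> P; peptide=HP
pos 10: AAU -> P; peptide=HPP
pos 13: UGA -> STOP

Answer: HPP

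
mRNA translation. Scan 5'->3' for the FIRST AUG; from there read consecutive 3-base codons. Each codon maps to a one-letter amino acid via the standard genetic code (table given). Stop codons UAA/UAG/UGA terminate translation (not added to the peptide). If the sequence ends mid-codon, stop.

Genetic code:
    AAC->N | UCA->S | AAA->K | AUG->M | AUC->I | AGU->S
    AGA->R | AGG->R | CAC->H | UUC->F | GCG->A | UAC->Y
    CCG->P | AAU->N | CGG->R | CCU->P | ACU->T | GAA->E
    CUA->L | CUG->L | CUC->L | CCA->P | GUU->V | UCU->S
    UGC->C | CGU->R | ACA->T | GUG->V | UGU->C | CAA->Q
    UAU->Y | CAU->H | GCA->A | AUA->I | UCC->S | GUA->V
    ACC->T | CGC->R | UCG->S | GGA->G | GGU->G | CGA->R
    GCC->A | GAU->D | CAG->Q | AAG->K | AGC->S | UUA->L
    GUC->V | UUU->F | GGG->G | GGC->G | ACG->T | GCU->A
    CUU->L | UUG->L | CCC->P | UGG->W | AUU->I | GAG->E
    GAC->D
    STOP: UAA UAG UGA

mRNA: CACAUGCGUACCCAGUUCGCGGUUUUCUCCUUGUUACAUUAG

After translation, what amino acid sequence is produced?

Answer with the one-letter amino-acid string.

start AUG at pos 3
pos 3: AUG -> M; peptide=M
pos 6: CGU -> R; peptide=MR
pos 9: ACC -> T; peptide=MRT
pos 12: CAG -> Q; peptide=MRTQ
pos 15: UUC -> F; peptide=MRTQF
pos 18: GCG -> A; peptide=MRTQFA
pos 21: GUU -> V; peptide=MRTQFAV
pos 24: UUC -> F; peptide=MRTQFAVF
pos 27: UCC -> S; peptide=MRTQFAVFS
pos 30: UUG -> L; peptide=MRTQFAVFSL
pos 33: UUA -> L; peptide=MRTQFAVFSLL
pos 36: CAU -> H; peptide=MRTQFAVFSLLH
pos 39: UAG -> STOP

Answer: MRTQFAVFSLLH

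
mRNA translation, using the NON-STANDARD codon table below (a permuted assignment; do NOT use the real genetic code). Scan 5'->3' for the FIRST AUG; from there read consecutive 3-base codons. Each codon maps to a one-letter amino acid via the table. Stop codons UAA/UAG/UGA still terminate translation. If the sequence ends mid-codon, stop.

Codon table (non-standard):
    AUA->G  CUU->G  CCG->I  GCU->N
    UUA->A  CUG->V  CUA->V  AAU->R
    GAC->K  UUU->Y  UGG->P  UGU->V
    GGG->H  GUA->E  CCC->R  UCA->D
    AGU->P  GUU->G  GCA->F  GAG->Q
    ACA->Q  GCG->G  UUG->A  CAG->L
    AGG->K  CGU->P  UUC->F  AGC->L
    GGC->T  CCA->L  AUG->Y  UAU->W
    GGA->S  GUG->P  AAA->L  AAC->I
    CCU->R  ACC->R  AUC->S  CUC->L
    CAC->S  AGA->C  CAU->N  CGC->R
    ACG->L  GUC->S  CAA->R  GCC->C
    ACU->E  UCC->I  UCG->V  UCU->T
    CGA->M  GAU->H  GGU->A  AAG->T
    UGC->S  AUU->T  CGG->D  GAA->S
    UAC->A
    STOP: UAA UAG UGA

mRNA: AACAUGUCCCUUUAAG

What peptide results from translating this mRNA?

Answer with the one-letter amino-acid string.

start AUG at pos 3
pos 3: AUG -> Y; peptide=Y
pos 6: UCC -> I; peptide=YI
pos 9: CUU -> G; peptide=YIG
pos 12: UAA -> STOP

Answer: YIG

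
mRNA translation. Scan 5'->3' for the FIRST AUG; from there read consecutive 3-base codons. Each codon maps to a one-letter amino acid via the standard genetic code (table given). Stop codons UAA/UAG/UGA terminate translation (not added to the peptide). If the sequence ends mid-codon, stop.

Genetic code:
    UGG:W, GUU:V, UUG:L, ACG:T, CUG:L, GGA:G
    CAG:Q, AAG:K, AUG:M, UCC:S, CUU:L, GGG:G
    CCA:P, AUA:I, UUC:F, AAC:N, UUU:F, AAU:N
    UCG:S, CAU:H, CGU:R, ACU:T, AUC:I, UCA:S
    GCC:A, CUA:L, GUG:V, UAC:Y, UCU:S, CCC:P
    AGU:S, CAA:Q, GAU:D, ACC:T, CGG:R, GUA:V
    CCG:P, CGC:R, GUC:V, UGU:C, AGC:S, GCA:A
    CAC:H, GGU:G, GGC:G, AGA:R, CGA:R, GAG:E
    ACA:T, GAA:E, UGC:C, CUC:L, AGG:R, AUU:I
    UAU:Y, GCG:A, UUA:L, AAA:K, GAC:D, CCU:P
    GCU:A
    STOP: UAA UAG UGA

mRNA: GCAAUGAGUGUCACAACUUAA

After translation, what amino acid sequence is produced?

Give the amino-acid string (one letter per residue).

Answer: MSVTT

Derivation:
start AUG at pos 3
pos 3: AUG -> M; peptide=M
pos 6: AGU -> S; peptide=MS
pos 9: GUC -> V; peptide=MSV
pos 12: ACA -> T; peptide=MSVT
pos 15: ACU -> T; peptide=MSVTT
pos 18: UAA -> STOP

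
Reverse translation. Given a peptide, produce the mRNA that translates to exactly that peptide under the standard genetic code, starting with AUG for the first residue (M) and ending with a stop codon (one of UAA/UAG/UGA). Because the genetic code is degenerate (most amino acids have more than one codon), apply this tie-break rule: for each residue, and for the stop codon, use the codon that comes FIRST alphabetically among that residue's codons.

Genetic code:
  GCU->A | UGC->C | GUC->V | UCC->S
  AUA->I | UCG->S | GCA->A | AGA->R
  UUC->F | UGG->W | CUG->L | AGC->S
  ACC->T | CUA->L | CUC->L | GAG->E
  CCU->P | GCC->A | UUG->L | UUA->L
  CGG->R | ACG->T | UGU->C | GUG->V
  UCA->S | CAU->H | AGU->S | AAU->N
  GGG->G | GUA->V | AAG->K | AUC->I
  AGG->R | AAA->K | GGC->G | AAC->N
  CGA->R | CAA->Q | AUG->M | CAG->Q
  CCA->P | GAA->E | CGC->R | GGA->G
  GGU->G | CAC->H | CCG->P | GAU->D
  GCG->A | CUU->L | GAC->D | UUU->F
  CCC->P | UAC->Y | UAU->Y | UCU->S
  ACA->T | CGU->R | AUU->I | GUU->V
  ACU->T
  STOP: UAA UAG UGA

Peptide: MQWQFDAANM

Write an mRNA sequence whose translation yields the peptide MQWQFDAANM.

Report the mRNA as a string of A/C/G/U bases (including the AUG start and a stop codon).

Answer: mRNA: AUGCAAUGGCAAUUCGACGCAGCAAACAUGUAA

Derivation:
residue 1: M -> AUG (start codon)
residue 2: Q codons sorted = CAA,CAG -> pick first = CAA
residue 3: W -> UGG (only codon)
residue 4: Q codons sorted = CAA,CAG -> pick first = CAA
residue 5: F codons sorted = UUC,UUU -> pick first = UUC
residue 6: D codons sorted = GAC,GAU -> pick first = GAC
residue 7: A codons sorted = GCA,GCC,GCG,GCU -> pick first = GCA
residue 8: A codons sorted = GCA,GCC,GCG,GCU -> pick first = GCA
residue 9: N codons sorted = AAC,AAU -> pick first = AAC
residue 10: M -> AUG (only codon)
terminator: stop codons sorted = UAA,UAG,UGA -> pick first = UAA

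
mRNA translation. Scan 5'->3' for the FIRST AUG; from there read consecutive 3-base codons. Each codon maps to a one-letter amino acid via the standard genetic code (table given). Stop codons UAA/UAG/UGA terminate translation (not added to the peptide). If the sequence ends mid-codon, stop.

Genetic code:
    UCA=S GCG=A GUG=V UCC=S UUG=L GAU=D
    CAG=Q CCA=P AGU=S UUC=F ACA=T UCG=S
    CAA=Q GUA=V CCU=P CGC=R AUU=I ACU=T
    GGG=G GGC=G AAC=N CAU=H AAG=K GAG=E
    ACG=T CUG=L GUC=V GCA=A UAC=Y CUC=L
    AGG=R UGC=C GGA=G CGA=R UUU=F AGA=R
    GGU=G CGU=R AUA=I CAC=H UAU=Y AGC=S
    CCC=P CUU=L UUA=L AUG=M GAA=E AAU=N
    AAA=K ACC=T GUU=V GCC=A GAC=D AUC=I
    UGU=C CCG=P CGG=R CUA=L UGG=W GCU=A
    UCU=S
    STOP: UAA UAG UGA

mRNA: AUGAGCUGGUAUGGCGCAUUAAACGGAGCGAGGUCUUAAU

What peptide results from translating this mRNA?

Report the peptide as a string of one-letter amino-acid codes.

Answer: MSWYGALNGARS

Derivation:
start AUG at pos 0
pos 0: AUG -> M; peptide=M
pos 3: AGC -> S; peptide=MS
pos 6: UGG -> W; peptide=MSW
pos 9: UAU -> Y; peptide=MSWY
pos 12: GGC -> G; peptide=MSWYG
pos 15: GCA -> A; peptide=MSWYGA
pos 18: UUA -> L; peptide=MSWYGAL
pos 21: AAC -> N; peptide=MSWYGALN
pos 24: GGA -> G; peptide=MSWYGALNG
pos 27: GCG -> A; peptide=MSWYGALNGA
pos 30: AGG -> R; peptide=MSWYGALNGAR
pos 33: UCU -> S; peptide=MSWYGALNGARS
pos 36: UAA -> STOP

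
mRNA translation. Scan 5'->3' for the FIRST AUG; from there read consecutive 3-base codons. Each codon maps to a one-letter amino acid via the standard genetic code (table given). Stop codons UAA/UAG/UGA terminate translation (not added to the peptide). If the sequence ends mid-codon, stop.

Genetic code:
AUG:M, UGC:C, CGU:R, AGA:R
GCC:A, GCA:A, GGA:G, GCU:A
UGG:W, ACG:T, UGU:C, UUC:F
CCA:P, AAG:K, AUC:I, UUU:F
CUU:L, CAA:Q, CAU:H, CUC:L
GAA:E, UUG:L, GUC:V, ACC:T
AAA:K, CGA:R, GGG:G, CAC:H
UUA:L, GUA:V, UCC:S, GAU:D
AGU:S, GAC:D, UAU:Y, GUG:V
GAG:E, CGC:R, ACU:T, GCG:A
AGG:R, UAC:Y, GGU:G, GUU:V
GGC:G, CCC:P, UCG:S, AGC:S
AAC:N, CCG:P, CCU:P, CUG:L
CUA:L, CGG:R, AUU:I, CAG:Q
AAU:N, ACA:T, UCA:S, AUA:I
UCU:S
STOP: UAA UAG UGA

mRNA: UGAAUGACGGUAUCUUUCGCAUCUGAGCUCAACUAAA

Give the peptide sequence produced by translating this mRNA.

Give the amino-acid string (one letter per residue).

Answer: MTVSFASELN

Derivation:
start AUG at pos 3
pos 3: AUG -> M; peptide=M
pos 6: ACG -> T; peptide=MT
pos 9: GUA -> V; peptide=MTV
pos 12: UCU -> S; peptide=MTVS
pos 15: UUC -> F; peptide=MTVSF
pos 18: GCA -> A; peptide=MTVSFA
pos 21: UCU -> S; peptide=MTVSFAS
pos 24: GAG -> E; peptide=MTVSFASE
pos 27: CUC -> L; peptide=MTVSFASEL
pos 30: AAC -> N; peptide=MTVSFASELN
pos 33: UAA -> STOP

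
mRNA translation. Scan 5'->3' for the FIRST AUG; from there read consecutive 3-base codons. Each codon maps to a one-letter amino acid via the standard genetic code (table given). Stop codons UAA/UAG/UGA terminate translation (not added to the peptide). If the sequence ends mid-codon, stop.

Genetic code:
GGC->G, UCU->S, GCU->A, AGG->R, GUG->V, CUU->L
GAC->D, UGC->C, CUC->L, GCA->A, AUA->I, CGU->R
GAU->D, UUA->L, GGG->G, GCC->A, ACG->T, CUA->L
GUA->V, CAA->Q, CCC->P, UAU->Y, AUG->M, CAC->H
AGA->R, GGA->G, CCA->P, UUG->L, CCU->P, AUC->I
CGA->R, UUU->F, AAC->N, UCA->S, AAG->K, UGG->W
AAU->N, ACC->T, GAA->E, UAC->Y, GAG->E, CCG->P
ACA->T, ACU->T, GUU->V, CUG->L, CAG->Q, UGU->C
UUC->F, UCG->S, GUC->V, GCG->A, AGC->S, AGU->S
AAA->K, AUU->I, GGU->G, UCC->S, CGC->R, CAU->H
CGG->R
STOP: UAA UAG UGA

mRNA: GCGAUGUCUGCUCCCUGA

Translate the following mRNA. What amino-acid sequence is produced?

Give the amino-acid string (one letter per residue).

start AUG at pos 3
pos 3: AUG -> M; peptide=M
pos 6: UCU -> S; peptide=MS
pos 9: GCU -> A; peptide=MSA
pos 12: CCC -> P; peptide=MSAP
pos 15: UGA -> STOP

Answer: MSAP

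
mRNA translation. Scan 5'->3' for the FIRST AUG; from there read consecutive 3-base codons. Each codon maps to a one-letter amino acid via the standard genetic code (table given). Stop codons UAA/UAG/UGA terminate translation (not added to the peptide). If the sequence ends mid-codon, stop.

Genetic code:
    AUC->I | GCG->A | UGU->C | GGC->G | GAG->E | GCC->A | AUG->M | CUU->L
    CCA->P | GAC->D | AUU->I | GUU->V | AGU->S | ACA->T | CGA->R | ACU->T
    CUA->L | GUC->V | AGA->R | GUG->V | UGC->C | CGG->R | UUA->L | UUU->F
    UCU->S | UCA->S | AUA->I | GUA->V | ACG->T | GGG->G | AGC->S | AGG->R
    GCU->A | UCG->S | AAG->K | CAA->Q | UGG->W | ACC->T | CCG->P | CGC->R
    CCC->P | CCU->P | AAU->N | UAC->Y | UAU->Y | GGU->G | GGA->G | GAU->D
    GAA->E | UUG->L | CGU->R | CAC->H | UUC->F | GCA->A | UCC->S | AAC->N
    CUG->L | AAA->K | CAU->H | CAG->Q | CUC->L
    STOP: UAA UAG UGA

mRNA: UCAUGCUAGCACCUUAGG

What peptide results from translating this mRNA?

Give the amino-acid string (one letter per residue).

start AUG at pos 2
pos 2: AUG -> M; peptide=M
pos 5: CUA -> L; peptide=ML
pos 8: GCA -> A; peptide=MLA
pos 11: CCU -> P; peptide=MLAP
pos 14: UAG -> STOP

Answer: MLAP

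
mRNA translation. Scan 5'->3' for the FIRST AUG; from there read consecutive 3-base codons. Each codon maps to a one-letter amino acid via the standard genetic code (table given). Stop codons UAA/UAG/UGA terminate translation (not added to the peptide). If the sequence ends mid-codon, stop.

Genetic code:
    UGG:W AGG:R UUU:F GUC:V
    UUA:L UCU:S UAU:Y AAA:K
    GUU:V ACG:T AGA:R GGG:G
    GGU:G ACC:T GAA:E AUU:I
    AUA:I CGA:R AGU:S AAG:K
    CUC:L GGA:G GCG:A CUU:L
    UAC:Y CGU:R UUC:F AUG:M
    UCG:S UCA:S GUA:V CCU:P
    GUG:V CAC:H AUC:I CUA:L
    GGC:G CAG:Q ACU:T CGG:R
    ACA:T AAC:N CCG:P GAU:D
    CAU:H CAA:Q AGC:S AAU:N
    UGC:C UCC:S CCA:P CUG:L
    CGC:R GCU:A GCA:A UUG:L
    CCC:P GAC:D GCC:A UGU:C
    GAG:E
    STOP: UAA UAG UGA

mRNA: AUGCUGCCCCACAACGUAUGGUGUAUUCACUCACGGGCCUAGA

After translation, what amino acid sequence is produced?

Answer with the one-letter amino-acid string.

Answer: MLPHNVWCIHSRA

Derivation:
start AUG at pos 0
pos 0: AUG -> M; peptide=M
pos 3: CUG -> L; peptide=ML
pos 6: CCC -> P; peptide=MLP
pos 9: CAC -> H; peptide=MLPH
pos 12: AAC -> N; peptide=MLPHN
pos 15: GUA -> V; peptide=MLPHNV
pos 18: UGG -> W; peptide=MLPHNVW
pos 21: UGU -> C; peptide=MLPHNVWC
pos 24: AUU -> I; peptide=MLPHNVWCI
pos 27: CAC -> H; peptide=MLPHNVWCIH
pos 30: UCA -> S; peptide=MLPHNVWCIHS
pos 33: CGG -> R; peptide=MLPHNVWCIHSR
pos 36: GCC -> A; peptide=MLPHNVWCIHSRA
pos 39: UAG -> STOP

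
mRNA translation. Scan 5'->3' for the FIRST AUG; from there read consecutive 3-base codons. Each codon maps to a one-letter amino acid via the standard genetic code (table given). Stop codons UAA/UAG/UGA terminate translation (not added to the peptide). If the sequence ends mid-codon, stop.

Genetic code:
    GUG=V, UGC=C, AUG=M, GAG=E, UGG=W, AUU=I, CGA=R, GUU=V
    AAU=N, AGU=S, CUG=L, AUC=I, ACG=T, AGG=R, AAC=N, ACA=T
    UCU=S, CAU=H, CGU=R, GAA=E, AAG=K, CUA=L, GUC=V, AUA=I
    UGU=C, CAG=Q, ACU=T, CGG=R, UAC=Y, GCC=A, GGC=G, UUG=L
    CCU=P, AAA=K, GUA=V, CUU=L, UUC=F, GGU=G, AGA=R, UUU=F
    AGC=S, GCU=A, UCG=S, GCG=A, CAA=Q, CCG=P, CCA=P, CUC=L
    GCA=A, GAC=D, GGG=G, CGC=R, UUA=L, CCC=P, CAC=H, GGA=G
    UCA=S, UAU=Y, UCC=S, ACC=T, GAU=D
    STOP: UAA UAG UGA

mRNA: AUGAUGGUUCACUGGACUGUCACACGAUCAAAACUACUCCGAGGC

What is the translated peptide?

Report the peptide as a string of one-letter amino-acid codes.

Answer: MMVHWTVTRSKLLRG

Derivation:
start AUG at pos 0
pos 0: AUG -> M; peptide=M
pos 3: AUG -> M; peptide=MM
pos 6: GUU -> V; peptide=MMV
pos 9: CAC -> H; peptide=MMVH
pos 12: UGG -> W; peptide=MMVHW
pos 15: ACU -> T; peptide=MMVHWT
pos 18: GUC -> V; peptide=MMVHWTV
pos 21: ACA -> T; peptide=MMVHWTVT
pos 24: CGA -> R; peptide=MMVHWTVTR
pos 27: UCA -> S; peptide=MMVHWTVTRS
pos 30: AAA -> K; peptide=MMVHWTVTRSK
pos 33: CUA -> L; peptide=MMVHWTVTRSKL
pos 36: CUC -> L; peptide=MMVHWTVTRSKLL
pos 39: CGA -> R; peptide=MMVHWTVTRSKLLR
pos 42: GGC -> G; peptide=MMVHWTVTRSKLLRG
pos 45: only 0 nt remain (<3), stop (end of mRNA)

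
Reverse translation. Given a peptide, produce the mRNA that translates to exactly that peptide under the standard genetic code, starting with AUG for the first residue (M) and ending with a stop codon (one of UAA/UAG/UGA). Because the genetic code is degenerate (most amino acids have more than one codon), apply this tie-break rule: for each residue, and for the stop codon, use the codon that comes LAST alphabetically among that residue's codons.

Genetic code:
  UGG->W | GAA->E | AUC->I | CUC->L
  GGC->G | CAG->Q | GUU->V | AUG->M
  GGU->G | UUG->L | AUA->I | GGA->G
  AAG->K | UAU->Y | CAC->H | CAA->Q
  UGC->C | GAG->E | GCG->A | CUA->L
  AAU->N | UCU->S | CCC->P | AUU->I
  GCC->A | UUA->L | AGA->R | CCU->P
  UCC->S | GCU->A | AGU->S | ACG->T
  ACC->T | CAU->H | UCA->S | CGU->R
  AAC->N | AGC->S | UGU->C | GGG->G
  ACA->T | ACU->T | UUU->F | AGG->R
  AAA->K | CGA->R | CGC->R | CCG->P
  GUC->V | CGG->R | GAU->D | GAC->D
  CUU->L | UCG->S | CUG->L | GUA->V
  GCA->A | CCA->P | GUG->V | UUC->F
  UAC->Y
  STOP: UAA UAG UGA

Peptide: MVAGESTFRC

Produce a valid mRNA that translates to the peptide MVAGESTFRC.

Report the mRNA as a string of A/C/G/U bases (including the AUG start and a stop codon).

Answer: mRNA: AUGGUUGCUGGUGAGUCUACUUUUCGUUGUUGA

Derivation:
residue 1: M -> AUG (start codon)
residue 2: V codons sorted = GUA,GUC,GUG,GUU -> pick last = GUU
residue 3: A codons sorted = GCA,GCC,GCG,GCU -> pick last = GCU
residue 4: G codons sorted = GGA,GGC,GGG,GGU -> pick last = GGU
residue 5: E codons sorted = GAA,GAG -> pick last = GAG
residue 6: S codons sorted = AGC,AGU,UCA,UCC,UCG,UCU -> pick last = UCU
residue 7: T codons sorted = ACA,ACC,ACG,ACU -> pick last = ACU
residue 8: F codons sorted = UUC,UUU -> pick last = UUU
residue 9: R codons sorted = AGA,AGG,CGA,CGC,CGG,CGU -> pick last = CGU
residue 10: C codons sorted = UGC,UGU -> pick last = UGU
terminator: stop codons sorted = UAA,UAG,UGA -> pick last = UGA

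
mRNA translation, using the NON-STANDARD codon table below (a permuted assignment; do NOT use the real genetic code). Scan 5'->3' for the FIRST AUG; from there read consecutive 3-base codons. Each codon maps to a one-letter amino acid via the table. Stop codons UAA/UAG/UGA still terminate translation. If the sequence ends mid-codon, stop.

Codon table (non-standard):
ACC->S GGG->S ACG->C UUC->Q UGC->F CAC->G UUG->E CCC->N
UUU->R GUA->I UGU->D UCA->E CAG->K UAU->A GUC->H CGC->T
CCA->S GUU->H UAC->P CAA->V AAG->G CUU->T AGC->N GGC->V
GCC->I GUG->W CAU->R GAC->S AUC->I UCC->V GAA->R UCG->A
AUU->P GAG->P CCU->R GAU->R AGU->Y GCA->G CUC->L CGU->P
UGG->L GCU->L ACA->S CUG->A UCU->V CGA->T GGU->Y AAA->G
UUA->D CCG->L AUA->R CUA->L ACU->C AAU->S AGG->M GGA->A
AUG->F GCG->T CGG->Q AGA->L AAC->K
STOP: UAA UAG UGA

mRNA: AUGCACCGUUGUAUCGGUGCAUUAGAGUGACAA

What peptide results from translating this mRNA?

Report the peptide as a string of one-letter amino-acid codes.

Answer: FGPDIYGDP

Derivation:
start AUG at pos 0
pos 0: AUG -> F; peptide=F
pos 3: CAC -> G; peptide=FG
pos 6: CGU -> P; peptide=FGP
pos 9: UGU -> D; peptide=FGPD
pos 12: AUC -> I; peptide=FGPDI
pos 15: GGU -> Y; peptide=FGPDIY
pos 18: GCA -> G; peptide=FGPDIYG
pos 21: UUA -> D; peptide=FGPDIYGD
pos 24: GAG -> P; peptide=FGPDIYGDP
pos 27: UGA -> STOP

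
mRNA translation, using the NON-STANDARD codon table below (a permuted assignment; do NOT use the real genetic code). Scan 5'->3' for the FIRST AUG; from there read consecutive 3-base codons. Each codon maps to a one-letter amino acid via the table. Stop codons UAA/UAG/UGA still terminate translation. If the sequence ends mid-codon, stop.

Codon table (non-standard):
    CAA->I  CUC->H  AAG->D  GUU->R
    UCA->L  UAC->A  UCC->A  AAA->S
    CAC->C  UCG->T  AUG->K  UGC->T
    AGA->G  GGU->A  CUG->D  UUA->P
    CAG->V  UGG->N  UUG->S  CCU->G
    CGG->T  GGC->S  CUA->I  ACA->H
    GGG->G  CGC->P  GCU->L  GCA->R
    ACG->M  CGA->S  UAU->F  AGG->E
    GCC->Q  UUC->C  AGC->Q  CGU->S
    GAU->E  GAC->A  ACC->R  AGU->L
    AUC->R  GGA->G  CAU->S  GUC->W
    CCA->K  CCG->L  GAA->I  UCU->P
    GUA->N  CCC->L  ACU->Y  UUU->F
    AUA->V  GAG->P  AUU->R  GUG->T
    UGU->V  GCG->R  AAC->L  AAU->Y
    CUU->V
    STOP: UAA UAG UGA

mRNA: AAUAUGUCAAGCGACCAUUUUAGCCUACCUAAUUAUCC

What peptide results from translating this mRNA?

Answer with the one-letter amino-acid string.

Answer: KLQASFQIGYF

Derivation:
start AUG at pos 3
pos 3: AUG -> K; peptide=K
pos 6: UCA -> L; peptide=KL
pos 9: AGC -> Q; peptide=KLQ
pos 12: GAC -> A; peptide=KLQA
pos 15: CAU -> S; peptide=KLQAS
pos 18: UUU -> F; peptide=KLQASF
pos 21: AGC -> Q; peptide=KLQASFQ
pos 24: CUA -> I; peptide=KLQASFQI
pos 27: CCU -> G; peptide=KLQASFQIG
pos 30: AAU -> Y; peptide=KLQASFQIGY
pos 33: UAU -> F; peptide=KLQASFQIGYF
pos 36: only 2 nt remain (<3), stop (end of mRNA)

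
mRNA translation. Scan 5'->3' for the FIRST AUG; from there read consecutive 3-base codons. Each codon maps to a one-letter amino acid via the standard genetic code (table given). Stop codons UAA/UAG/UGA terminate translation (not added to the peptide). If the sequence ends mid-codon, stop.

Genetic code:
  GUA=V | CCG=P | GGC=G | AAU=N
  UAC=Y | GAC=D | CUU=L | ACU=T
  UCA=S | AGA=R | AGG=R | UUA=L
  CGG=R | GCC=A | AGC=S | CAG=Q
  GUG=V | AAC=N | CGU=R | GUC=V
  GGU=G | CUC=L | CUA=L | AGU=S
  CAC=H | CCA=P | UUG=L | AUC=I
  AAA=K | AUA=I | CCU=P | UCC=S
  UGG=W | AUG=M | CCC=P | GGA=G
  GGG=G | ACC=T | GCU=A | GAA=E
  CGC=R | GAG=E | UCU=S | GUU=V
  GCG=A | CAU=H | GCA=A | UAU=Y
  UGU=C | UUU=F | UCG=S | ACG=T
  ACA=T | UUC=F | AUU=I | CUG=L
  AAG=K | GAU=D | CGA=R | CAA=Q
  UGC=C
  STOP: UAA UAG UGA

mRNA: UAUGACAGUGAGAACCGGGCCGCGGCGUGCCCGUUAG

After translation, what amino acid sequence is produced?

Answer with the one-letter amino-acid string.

start AUG at pos 1
pos 1: AUG -> M; peptide=M
pos 4: ACA -> T; peptide=MT
pos 7: GUG -> V; peptide=MTV
pos 10: AGA -> R; peptide=MTVR
pos 13: ACC -> T; peptide=MTVRT
pos 16: GGG -> G; peptide=MTVRTG
pos 19: CCG -> P; peptide=MTVRTGP
pos 22: CGG -> R; peptide=MTVRTGPR
pos 25: CGU -> R; peptide=MTVRTGPRR
pos 28: GCC -> A; peptide=MTVRTGPRRA
pos 31: CGU -> R; peptide=MTVRTGPRRAR
pos 34: UAG -> STOP

Answer: MTVRTGPRRAR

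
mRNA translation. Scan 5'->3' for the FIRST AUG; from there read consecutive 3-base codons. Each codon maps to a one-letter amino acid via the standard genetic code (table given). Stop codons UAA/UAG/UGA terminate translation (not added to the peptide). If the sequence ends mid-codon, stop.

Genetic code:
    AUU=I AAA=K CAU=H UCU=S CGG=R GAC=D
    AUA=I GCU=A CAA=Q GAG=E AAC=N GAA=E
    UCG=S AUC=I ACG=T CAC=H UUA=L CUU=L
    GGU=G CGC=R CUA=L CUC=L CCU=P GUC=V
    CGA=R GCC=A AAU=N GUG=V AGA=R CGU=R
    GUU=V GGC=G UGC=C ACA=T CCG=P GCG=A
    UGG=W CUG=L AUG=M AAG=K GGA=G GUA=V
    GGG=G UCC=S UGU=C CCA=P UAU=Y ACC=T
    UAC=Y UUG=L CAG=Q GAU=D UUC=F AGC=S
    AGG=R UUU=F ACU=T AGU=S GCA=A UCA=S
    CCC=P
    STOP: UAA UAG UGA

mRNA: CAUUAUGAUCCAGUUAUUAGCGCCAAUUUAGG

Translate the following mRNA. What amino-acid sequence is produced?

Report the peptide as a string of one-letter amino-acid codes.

start AUG at pos 4
pos 4: AUG -> M; peptide=M
pos 7: AUC -> I; peptide=MI
pos 10: CAG -> Q; peptide=MIQ
pos 13: UUA -> L; peptide=MIQL
pos 16: UUA -> L; peptide=MIQLL
pos 19: GCG -> A; peptide=MIQLLA
pos 22: CCA -> P; peptide=MIQLLAP
pos 25: AUU -> I; peptide=MIQLLAPI
pos 28: UAG -> STOP

Answer: MIQLLAPI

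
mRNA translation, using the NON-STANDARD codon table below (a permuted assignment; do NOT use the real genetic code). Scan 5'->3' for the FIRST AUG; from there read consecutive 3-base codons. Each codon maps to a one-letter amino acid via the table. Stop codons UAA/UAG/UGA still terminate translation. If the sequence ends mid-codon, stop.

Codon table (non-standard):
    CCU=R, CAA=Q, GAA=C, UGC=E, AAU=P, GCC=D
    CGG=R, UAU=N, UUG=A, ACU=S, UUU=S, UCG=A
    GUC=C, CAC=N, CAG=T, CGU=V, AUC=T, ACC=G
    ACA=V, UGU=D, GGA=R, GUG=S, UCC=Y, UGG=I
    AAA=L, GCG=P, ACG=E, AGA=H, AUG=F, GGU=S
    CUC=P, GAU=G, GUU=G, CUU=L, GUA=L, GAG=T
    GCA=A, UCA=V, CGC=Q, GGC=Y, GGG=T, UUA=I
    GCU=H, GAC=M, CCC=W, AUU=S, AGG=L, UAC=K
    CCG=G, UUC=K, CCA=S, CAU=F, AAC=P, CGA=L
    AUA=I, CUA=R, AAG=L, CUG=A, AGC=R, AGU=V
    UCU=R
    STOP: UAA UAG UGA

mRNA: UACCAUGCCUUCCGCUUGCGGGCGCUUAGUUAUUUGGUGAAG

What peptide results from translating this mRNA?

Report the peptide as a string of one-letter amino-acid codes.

Answer: FRYHETQIGSI

Derivation:
start AUG at pos 4
pos 4: AUG -> F; peptide=F
pos 7: CCU -> R; peptide=FR
pos 10: UCC -> Y; peptide=FRY
pos 13: GCU -> H; peptide=FRYH
pos 16: UGC -> E; peptide=FRYHE
pos 19: GGG -> T; peptide=FRYHET
pos 22: CGC -> Q; peptide=FRYHETQ
pos 25: UUA -> I; peptide=FRYHETQI
pos 28: GUU -> G; peptide=FRYHETQIG
pos 31: AUU -> S; peptide=FRYHETQIGS
pos 34: UGG -> I; peptide=FRYHETQIGSI
pos 37: UGA -> STOP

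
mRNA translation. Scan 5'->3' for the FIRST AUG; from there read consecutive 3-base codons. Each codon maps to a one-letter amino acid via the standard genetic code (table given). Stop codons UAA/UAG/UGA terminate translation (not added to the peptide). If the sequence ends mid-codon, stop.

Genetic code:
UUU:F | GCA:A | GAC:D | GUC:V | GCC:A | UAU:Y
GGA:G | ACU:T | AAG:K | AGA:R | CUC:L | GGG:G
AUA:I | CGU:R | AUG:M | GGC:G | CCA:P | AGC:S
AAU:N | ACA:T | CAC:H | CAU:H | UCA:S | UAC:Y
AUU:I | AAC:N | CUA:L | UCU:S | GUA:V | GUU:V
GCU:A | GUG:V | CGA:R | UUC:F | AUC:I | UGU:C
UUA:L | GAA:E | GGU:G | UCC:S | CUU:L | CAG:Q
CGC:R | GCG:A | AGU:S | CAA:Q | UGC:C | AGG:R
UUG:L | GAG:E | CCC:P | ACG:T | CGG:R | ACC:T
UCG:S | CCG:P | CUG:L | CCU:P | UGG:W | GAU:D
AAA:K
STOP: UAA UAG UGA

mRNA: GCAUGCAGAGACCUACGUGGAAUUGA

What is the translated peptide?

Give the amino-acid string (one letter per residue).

Answer: MQRPTWN

Derivation:
start AUG at pos 2
pos 2: AUG -> M; peptide=M
pos 5: CAG -> Q; peptide=MQ
pos 8: AGA -> R; peptide=MQR
pos 11: CCU -> P; peptide=MQRP
pos 14: ACG -> T; peptide=MQRPT
pos 17: UGG -> W; peptide=MQRPTW
pos 20: AAU -> N; peptide=MQRPTWN
pos 23: UGA -> STOP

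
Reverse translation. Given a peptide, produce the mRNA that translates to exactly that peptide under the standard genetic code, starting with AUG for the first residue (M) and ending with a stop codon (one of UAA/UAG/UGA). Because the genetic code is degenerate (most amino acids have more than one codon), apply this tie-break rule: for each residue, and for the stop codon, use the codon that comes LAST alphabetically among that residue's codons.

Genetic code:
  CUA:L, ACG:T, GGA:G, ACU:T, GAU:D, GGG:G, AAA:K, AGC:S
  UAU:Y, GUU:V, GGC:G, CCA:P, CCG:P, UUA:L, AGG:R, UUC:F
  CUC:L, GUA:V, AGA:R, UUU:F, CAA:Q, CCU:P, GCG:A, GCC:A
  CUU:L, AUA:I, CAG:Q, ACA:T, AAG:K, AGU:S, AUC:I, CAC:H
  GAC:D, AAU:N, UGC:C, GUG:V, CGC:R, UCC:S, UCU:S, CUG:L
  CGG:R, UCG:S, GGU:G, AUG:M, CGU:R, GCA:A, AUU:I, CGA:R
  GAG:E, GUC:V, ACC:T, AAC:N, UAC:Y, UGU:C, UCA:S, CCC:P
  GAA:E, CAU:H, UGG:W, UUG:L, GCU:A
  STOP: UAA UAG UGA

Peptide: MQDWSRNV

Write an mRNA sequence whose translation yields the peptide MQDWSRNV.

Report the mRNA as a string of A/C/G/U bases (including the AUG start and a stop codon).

residue 1: M -> AUG (start codon)
residue 2: Q codons sorted = CAA,CAG -> pick last = CAG
residue 3: D codons sorted = GAC,GAU -> pick last = GAU
residue 4: W -> UGG (only codon)
residue 5: S codons sorted = AGC,AGU,UCA,UCC,UCG,UCU -> pick last = UCU
residue 6: R codons sorted = AGA,AGG,CGA,CGC,CGG,CGU -> pick last = CGU
residue 7: N codons sorted = AAC,AAU -> pick last = AAU
residue 8: V codons sorted = GUA,GUC,GUG,GUU -> pick last = GUU
terminator: stop codons sorted = UAA,UAG,UGA -> pick last = UGA

Answer: mRNA: AUGCAGGAUUGGUCUCGUAAUGUUUGA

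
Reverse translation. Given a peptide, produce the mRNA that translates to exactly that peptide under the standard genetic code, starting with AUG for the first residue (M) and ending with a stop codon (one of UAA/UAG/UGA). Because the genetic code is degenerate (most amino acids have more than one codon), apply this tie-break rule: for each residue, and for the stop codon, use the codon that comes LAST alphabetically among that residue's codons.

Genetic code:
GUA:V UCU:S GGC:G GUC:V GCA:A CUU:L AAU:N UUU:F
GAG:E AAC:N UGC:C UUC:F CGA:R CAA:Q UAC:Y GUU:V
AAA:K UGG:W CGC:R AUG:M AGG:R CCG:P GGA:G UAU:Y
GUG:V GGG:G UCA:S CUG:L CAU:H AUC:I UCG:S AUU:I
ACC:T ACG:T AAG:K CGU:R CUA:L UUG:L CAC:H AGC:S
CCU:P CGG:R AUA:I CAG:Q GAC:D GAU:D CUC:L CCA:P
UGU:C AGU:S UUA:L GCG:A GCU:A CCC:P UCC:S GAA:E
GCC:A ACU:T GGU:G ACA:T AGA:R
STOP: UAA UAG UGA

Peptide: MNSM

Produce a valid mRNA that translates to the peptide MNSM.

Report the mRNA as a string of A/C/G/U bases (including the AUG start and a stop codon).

residue 1: M -> AUG (start codon)
residue 2: N codons sorted = AAC,AAU -> pick last = AAU
residue 3: S codons sorted = AGC,AGU,UCA,UCC,UCG,UCU -> pick last = UCU
residue 4: M -> AUG (only codon)
terminator: stop codons sorted = UAA,UAG,UGA -> pick last = UGA

Answer: mRNA: AUGAAUUCUAUGUGA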